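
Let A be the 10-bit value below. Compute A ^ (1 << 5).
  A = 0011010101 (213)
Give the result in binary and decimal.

Mask = 1 << 5 = 0000100000
Bit 5 of A is 0; XOR with the mask flips it to 1.
  0011010101
^ 0000100000
------------
  0011110101

Answer: 0011110101 (245)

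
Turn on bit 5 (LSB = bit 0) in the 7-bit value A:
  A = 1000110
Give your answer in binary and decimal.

Mask = 1 << 5 = 0100000
Bit 5 of A is 0, so OR-ing with the mask flips it to 1.
  1000110
| 0100000
---------
  1100110

Answer: 1100110 (102)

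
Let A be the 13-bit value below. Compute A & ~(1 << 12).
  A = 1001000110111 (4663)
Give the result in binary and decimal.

Mask = ~(1 << 12) = 0111111111111
Bit 12 of A is 1, so AND-ing with the mask clears it to 0.
  1001000110111
& 0111111111111
---------------
  0001000110111

Answer: 0001000110111 (567)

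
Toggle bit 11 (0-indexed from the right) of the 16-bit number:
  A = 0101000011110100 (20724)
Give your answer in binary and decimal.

Mask = 1 << 11 = 0000100000000000
Bit 11 of A is 0; XOR with the mask flips it to 1.
  0101000011110100
^ 0000100000000000
------------------
  0101100011110100

Answer: 0101100011110100 (22772)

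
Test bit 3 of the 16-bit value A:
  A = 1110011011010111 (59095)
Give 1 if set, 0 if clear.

Bit 3 is the 4th from the right.
  1110011011010111
              ^
That bit is 0.

Answer: 0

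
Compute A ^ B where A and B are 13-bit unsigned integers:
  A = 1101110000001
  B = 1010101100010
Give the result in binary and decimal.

Apply ^ to each column (1 where bits differ):
  1101110000001
^ 1010101100010
---------------
  0111011100011

Answer: 0111011100011 (3811)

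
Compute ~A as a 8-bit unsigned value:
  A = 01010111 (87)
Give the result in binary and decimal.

Flip each bit (0->1, 1->0):
  01010111
  10101000

Answer: 10101000 (168)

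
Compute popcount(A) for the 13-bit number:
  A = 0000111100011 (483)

0000111100011
1-bits at positions (from bit 0 = LSB): 0, 1, 5, 6, 7, 8
Count = 6

Answer: 6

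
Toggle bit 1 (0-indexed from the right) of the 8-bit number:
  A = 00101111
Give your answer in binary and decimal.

Mask = 1 << 1 = 00000010
Bit 1 of A is 1; XOR with the mask flips it to 0.
  00101111
^ 00000010
----------
  00101101

Answer: 00101101 (45)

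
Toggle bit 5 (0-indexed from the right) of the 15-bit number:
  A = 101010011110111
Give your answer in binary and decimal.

Mask = 1 << 5 = 000000000100000
Bit 5 of A is 1; XOR with the mask flips it to 0.
  101010011110111
^ 000000000100000
-----------------
  101010011010111

Answer: 101010011010111 (21719)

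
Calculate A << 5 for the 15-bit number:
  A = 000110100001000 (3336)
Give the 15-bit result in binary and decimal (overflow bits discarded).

Shift left by 5: drop the top 5 bit(s), append 5 zero(s) on the right.
  000110100001000  ->  discard [00011], keep [0100001000], append 00000
= 010000100000000

Answer: 010000100000000 (8448)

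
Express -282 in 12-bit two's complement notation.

1. Binary of +282:  000100011010
2. Invert bits:     111011100101
3. Add 1:           111011100110

Answer: 111011100110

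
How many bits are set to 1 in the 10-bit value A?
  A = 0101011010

0101011010
1-bits at positions (from bit 0 = LSB): 1, 3, 4, 6, 8
Count = 5

Answer: 5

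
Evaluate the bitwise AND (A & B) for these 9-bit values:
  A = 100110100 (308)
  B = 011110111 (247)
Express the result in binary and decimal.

Apply & to each column (1 only where both bits are 1):
  100110100
& 011110111
-----------
  000110100

Answer: 000110100 (52)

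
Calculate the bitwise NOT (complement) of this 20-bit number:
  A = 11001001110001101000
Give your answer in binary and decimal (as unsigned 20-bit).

Flip each bit (0->1, 1->0):
  11001001110001101000
  00110110001110010111

Answer: 00110110001110010111 (222103)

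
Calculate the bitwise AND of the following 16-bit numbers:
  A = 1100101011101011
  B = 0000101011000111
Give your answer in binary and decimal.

Apply & to each column (1 only where both bits are 1):
  1100101011101011
& 0000101011000111
------------------
  0000101011000011

Answer: 0000101011000011 (2755)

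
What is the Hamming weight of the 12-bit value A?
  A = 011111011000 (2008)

011111011000
1-bits at positions (from bit 0 = LSB): 3, 4, 6, 7, 8, 9, 10
Count = 7

Answer: 7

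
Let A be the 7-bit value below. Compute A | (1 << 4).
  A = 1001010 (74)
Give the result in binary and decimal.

Mask = 1 << 4 = 0010000
Bit 4 of A is 0, so OR-ing with the mask flips it to 1.
  1001010
| 0010000
---------
  1011010

Answer: 1011010 (90)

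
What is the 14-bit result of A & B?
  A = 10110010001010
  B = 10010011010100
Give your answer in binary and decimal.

Apply & to each column (1 only where both bits are 1):
  10110010001010
& 10010011010100
----------------
  10010010000000

Answer: 10010010000000 (9344)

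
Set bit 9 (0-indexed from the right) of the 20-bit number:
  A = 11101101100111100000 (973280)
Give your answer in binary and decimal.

Mask = 1 << 9 = 00000000001000000000
Bit 9 of A is 0, so OR-ing with the mask flips it to 1.
  11101101100111100000
| 00000000001000000000
----------------------
  11101101101111100000

Answer: 11101101101111100000 (973792)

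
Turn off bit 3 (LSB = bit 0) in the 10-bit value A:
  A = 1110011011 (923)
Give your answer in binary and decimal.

Mask = ~(1 << 3) = 1111110111
Bit 3 of A is 1, so AND-ing with the mask clears it to 0.
  1110011011
& 1111110111
------------
  1110010011

Answer: 1110010011 (915)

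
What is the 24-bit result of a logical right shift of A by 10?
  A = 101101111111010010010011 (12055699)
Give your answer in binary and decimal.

Logical shift right by 10: drop the bottom 10 bit(s), prepend 10 zero(s) on the left.
  101101111111010010010011  ->  keep [10110111111101], discard [0010010011], prepend 0000000000
= 000000000010110111111101

Answer: 000000000010110111111101 (11773)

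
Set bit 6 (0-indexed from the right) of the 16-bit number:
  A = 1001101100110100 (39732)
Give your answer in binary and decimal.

Mask = 1 << 6 = 0000000001000000
Bit 6 of A is 0, so OR-ing with the mask flips it to 1.
  1001101100110100
| 0000000001000000
------------------
  1001101101110100

Answer: 1001101101110100 (39796)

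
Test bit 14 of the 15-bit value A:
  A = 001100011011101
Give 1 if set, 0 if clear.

Bit 14 is the 15th from the right.
  001100011011101
  ^
That bit is 0.

Answer: 0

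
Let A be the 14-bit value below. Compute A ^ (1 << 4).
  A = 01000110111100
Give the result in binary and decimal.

Mask = 1 << 4 = 00000000010000
Bit 4 of A is 1; XOR with the mask flips it to 0.
  01000110111100
^ 00000000010000
----------------
  01000110101100

Answer: 01000110101100 (4524)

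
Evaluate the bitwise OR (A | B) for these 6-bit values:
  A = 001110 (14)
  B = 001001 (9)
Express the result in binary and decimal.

Apply | to each column (1 where either bit is 1):
  001110
| 001001
--------
  001111

Answer: 001111 (15)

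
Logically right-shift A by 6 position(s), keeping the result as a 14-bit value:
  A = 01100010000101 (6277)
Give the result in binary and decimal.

Logical shift right by 6: drop the bottom 6 bit(s), prepend 6 zero(s) on the left.
  01100010000101  ->  keep [01100010], discard [000101], prepend 000000
= 00000001100010

Answer: 00000001100010 (98)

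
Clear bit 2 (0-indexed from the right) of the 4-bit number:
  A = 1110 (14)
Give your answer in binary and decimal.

Mask = ~(1 << 2) = 1011
Bit 2 of A is 1, so AND-ing with the mask clears it to 0.
  1110
& 1011
------
  1010

Answer: 1010 (10)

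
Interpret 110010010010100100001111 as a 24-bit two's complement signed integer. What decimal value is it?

MSB is 1, so the value is negative. Find the magnitude:
1. Invert bits:  001101101101011011110000
2. Add 1:        001101101101011011110001  = 3593969
3. Apply sign:   -3593969

Answer: -3593969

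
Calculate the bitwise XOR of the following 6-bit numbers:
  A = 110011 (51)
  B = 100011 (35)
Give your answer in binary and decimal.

Apply ^ to each column (1 where bits differ):
  110011
^ 100011
--------
  010000

Answer: 010000 (16)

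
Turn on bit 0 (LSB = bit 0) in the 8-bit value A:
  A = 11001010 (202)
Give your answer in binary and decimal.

Mask = 1 << 0 = 00000001
Bit 0 of A is 0, so OR-ing with the mask flips it to 1.
  11001010
| 00000001
----------
  11001011

Answer: 11001011 (203)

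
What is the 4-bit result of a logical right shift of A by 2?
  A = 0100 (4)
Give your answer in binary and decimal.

Logical shift right by 2: drop the bottom 2 bit(s), prepend 2 zero(s) on the left.
  0100  ->  keep [01], discard [00], prepend 00
= 0001

Answer: 0001 (1)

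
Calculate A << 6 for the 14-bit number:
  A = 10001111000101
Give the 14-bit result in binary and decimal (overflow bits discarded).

Shift left by 6: drop the top 6 bit(s), append 6 zero(s) on the right.
  10001111000101  ->  discard [100011], keep [11000101], append 000000
= 11000101000000

Answer: 11000101000000 (12608)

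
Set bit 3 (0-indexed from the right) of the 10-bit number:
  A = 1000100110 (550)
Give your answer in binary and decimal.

Mask = 1 << 3 = 0000001000
Bit 3 of A is 0, so OR-ing with the mask flips it to 1.
  1000100110
| 0000001000
------------
  1000101110

Answer: 1000101110 (558)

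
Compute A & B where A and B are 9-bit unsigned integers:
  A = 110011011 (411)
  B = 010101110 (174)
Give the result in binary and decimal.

Apply & to each column (1 only where both bits are 1):
  110011011
& 010101110
-----------
  010001010

Answer: 010001010 (138)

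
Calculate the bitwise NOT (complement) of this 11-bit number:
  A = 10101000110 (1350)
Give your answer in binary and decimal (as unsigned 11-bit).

Flip each bit (0->1, 1->0):
  10101000110
  01010111001

Answer: 01010111001 (697)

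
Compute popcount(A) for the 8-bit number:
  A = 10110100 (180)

10110100
1-bits at positions (from bit 0 = LSB): 2, 4, 5, 7
Count = 4

Answer: 4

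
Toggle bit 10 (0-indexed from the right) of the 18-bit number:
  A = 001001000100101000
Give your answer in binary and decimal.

Mask = 1 << 10 = 000000010000000000
Bit 10 of A is 0; XOR with the mask flips it to 1.
  001001000100101000
^ 000000010000000000
--------------------
  001001010100101000

Answer: 001001010100101000 (38184)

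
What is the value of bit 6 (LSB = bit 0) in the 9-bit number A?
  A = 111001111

Bit 6 is the 7th from the right.
  111001111
    ^
That bit is 1.

Answer: 1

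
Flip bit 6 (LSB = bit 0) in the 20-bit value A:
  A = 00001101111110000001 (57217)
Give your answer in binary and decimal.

Mask = 1 << 6 = 00000000000001000000
Bit 6 of A is 0; XOR with the mask flips it to 1.
  00001101111110000001
^ 00000000000001000000
----------------------
  00001101111111000001

Answer: 00001101111111000001 (57281)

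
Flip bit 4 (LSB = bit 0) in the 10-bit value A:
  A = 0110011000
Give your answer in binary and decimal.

Mask = 1 << 4 = 0000010000
Bit 4 of A is 1; XOR with the mask flips it to 0.
  0110011000
^ 0000010000
------------
  0110001000

Answer: 0110001000 (392)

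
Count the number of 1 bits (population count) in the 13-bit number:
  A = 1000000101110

1000000101110
1-bits at positions (from bit 0 = LSB): 1, 2, 3, 5, 12
Count = 5

Answer: 5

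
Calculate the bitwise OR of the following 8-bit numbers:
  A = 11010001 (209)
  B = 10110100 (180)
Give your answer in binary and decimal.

Apply | to each column (1 where either bit is 1):
  11010001
| 10110100
----------
  11110101

Answer: 11110101 (245)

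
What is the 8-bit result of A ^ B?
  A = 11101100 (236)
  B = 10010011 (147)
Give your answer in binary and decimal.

Apply ^ to each column (1 where bits differ):
  11101100
^ 10010011
----------
  01111111

Answer: 01111111 (127)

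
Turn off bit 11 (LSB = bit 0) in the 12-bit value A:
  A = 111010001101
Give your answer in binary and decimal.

Mask = ~(1 << 11) = 011111111111
Bit 11 of A is 1, so AND-ing with the mask clears it to 0.
  111010001101
& 011111111111
--------------
  011010001101

Answer: 011010001101 (1677)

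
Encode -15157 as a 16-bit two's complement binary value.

1. Binary of +15157:  0011101100110101
2. Invert bits:     1100010011001010
3. Add 1:           1100010011001011

Answer: 1100010011001011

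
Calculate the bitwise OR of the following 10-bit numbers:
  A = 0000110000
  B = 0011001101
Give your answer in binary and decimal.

Apply | to each column (1 where either bit is 1):
  0000110000
| 0011001101
------------
  0011111101

Answer: 0011111101 (253)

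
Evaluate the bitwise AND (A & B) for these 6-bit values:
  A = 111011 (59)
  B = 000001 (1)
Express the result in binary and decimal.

Apply & to each column (1 only where both bits are 1):
  111011
& 000001
--------
  000001

Answer: 000001 (1)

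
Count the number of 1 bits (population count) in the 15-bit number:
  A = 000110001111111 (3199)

000110001111111
1-bits at positions (from bit 0 = LSB): 0, 1, 2, 3, 4, 5, 6, 10, 11
Count = 9

Answer: 9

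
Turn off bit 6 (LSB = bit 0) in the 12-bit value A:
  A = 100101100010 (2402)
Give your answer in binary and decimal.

Mask = ~(1 << 6) = 111110111111
Bit 6 of A is 1, so AND-ing with the mask clears it to 0.
  100101100010
& 111110111111
--------------
  100100100010

Answer: 100100100010 (2338)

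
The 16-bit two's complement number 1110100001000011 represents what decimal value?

MSB is 1, so the value is negative. Find the magnitude:
1. Invert bits:  0001011110111100
2. Add 1:        0001011110111101  = 6077
3. Apply sign:   -6077

Answer: -6077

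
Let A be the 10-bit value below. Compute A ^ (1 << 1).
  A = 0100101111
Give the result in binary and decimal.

Mask = 1 << 1 = 0000000010
Bit 1 of A is 1; XOR with the mask flips it to 0.
  0100101111
^ 0000000010
------------
  0100101101

Answer: 0100101101 (301)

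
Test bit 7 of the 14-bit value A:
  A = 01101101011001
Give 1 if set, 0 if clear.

Bit 7 is the 8th from the right.
  01101101011001
        ^
That bit is 0.

Answer: 0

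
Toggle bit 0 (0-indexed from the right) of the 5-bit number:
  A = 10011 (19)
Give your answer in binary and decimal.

Mask = 1 << 0 = 00001
Bit 0 of A is 1; XOR with the mask flips it to 0.
  10011
^ 00001
-------
  10010

Answer: 10010 (18)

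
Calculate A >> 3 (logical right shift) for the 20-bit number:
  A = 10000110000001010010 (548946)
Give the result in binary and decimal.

Logical shift right by 3: drop the bottom 3 bit(s), prepend 3 zero(s) on the left.
  10000110000001010010  ->  keep [10000110000001010], discard [010], prepend 000
= 00010000110000001010

Answer: 00010000110000001010 (68618)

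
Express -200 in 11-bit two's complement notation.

1. Binary of +200:  00011001000
2. Invert bits:     11100110111
3. Add 1:           11100111000

Answer: 11100111000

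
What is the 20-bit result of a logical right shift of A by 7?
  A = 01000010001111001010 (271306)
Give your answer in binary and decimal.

Logical shift right by 7: drop the bottom 7 bit(s), prepend 7 zero(s) on the left.
  01000010001111001010  ->  keep [0100001000111], discard [1001010], prepend 0000000
= 00000000100001000111

Answer: 00000000100001000111 (2119)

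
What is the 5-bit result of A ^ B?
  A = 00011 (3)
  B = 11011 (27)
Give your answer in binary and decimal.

Apply ^ to each column (1 where bits differ):
  00011
^ 11011
-------
  11000

Answer: 11000 (24)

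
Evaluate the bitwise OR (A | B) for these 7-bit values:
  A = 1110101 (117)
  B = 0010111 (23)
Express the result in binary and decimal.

Apply | to each column (1 where either bit is 1):
  1110101
| 0010111
---------
  1110111

Answer: 1110111 (119)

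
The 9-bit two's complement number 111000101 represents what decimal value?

MSB is 1, so the value is negative. Find the magnitude:
1. Invert bits:  000111010
2. Add 1:        000111011  = 59
3. Apply sign:   -59

Answer: -59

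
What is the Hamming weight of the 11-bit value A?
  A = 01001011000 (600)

01001011000
1-bits at positions (from bit 0 = LSB): 3, 4, 6, 9
Count = 4

Answer: 4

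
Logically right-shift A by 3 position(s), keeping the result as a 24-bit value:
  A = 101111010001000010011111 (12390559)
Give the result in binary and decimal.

Logical shift right by 3: drop the bottom 3 bit(s), prepend 3 zero(s) on the left.
  101111010001000010011111  ->  keep [101111010001000010011], discard [111], prepend 000
= 000101111010001000010011

Answer: 000101111010001000010011 (1548819)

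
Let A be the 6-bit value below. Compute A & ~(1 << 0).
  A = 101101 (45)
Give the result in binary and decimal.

Mask = ~(1 << 0) = 111110
Bit 0 of A is 1, so AND-ing with the mask clears it to 0.
  101101
& 111110
--------
  101100

Answer: 101100 (44)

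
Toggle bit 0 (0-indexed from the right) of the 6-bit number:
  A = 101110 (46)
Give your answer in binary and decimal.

Mask = 1 << 0 = 000001
Bit 0 of A is 0; XOR with the mask flips it to 1.
  101110
^ 000001
--------
  101111

Answer: 101111 (47)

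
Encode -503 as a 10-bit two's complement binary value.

1. Binary of +503:  0111110111
2. Invert bits:     1000001000
3. Add 1:           1000001001

Answer: 1000001001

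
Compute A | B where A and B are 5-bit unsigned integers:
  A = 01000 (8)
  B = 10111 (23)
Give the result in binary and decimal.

Apply | to each column (1 where either bit is 1):
  01000
| 10111
-------
  11111

Answer: 11111 (31)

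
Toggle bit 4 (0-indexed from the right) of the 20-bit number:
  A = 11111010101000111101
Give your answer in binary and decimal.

Mask = 1 << 4 = 00000000000000010000
Bit 4 of A is 1; XOR with the mask flips it to 0.
  11111010101000111101
^ 00000000000000010000
----------------------
  11111010101000101101

Answer: 11111010101000101101 (1026605)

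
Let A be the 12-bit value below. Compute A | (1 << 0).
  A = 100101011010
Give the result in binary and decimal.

Mask = 1 << 0 = 000000000001
Bit 0 of A is 0, so OR-ing with the mask flips it to 1.
  100101011010
| 000000000001
--------------
  100101011011

Answer: 100101011011 (2395)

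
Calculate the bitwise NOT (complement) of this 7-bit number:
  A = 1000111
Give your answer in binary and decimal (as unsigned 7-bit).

Flip each bit (0->1, 1->0):
  1000111
  0111000

Answer: 0111000 (56)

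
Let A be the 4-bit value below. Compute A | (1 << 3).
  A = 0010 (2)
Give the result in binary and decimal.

Mask = 1 << 3 = 1000
Bit 3 of A is 0, so OR-ing with the mask flips it to 1.
  0010
| 1000
------
  1010

Answer: 1010 (10)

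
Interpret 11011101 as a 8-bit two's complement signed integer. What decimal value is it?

MSB is 1, so the value is negative. Find the magnitude:
1. Invert bits:  00100010
2. Add 1:        00100011  = 35
3. Apply sign:   -35

Answer: -35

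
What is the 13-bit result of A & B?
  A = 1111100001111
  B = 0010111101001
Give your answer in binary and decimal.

Apply & to each column (1 only where both bits are 1):
  1111100001111
& 0010111101001
---------------
  0010100001001

Answer: 0010100001001 (1289)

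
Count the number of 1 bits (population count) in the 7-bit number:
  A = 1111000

1111000
1-bits at positions (from bit 0 = LSB): 3, 4, 5, 6
Count = 4

Answer: 4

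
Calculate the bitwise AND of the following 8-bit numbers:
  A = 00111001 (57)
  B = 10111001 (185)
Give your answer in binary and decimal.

Apply & to each column (1 only where both bits are 1):
  00111001
& 10111001
----------
  00111001

Answer: 00111001 (57)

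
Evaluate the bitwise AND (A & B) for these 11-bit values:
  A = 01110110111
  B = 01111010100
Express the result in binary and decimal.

Apply & to each column (1 only where both bits are 1):
  01110110111
& 01111010100
-------------
  01110010100

Answer: 01110010100 (916)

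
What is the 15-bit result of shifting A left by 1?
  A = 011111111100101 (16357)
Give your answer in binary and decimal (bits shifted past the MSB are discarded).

Shift left by 1: drop the top 1 bit(s), append 1 zero(s) on the right.
  011111111100101  ->  discard [0], keep [11111111100101], append 0
= 111111111001010

Answer: 111111111001010 (32714)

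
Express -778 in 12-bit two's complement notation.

1. Binary of +778:  001100001010
2. Invert bits:     110011110101
3. Add 1:           110011110110

Answer: 110011110110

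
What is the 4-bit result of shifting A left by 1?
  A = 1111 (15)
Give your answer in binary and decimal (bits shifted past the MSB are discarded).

Shift left by 1: drop the top 1 bit(s), append 1 zero(s) on the right.
  1111  ->  discard [1], keep [111], append 0
= 1110

Answer: 1110 (14)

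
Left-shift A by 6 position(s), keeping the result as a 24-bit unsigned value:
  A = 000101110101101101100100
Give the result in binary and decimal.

Shift left by 6: drop the top 6 bit(s), append 6 zero(s) on the right.
  000101110101101101100100  ->  discard [000101], keep [110101101101100100], append 000000
= 110101101101100100000000

Answer: 110101101101100100000000 (14080256)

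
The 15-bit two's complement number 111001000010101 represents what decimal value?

MSB is 1, so the value is negative. Find the magnitude:
1. Invert bits:  000110111101010
2. Add 1:        000110111101011  = 3563
3. Apply sign:   -3563

Answer: -3563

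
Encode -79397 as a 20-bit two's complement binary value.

1. Binary of +79397:  00010011011000100101
2. Invert bits:     11101100100111011010
3. Add 1:           11101100100111011011

Answer: 11101100100111011011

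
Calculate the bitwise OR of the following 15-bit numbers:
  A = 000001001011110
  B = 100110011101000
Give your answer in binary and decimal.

Apply | to each column (1 where either bit is 1):
  000001001011110
| 100110011101000
-----------------
  100111011111110

Answer: 100111011111110 (20222)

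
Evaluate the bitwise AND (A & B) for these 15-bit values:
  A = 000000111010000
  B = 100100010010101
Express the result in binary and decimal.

Apply & to each column (1 only where both bits are 1):
  000000111010000
& 100100010010101
-----------------
  000000010010000

Answer: 000000010010000 (144)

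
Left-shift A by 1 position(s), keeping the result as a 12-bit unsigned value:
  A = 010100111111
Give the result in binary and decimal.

Shift left by 1: drop the top 1 bit(s), append 1 zero(s) on the right.
  010100111111  ->  discard [0], keep [10100111111], append 0
= 101001111110

Answer: 101001111110 (2686)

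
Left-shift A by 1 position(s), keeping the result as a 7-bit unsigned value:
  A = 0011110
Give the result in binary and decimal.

Shift left by 1: drop the top 1 bit(s), append 1 zero(s) on the right.
  0011110  ->  discard [0], keep [011110], append 0
= 0111100

Answer: 0111100 (60)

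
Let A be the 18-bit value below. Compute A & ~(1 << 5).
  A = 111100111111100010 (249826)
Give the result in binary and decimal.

Mask = ~(1 << 5) = 111111111111011111
Bit 5 of A is 1, so AND-ing with the mask clears it to 0.
  111100111111100010
& 111111111111011111
--------------------
  111100111111000010

Answer: 111100111111000010 (249794)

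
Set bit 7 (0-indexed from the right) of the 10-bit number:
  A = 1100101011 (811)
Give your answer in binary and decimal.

Mask = 1 << 7 = 0010000000
Bit 7 of A is 0, so OR-ing with the mask flips it to 1.
  1100101011
| 0010000000
------------
  1110101011

Answer: 1110101011 (939)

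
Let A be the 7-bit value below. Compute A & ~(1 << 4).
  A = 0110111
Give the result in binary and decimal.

Mask = ~(1 << 4) = 1101111
Bit 4 of A is 1, so AND-ing with the mask clears it to 0.
  0110111
& 1101111
---------
  0100111

Answer: 0100111 (39)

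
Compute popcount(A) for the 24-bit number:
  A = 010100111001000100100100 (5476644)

010100111001000100100100
1-bits at positions (from bit 0 = LSB): 2, 5, 8, 12, 15, 16, 17, 20, 22
Count = 9

Answer: 9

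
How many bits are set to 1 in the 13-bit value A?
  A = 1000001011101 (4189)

1000001011101
1-bits at positions (from bit 0 = LSB): 0, 2, 3, 4, 6, 12
Count = 6

Answer: 6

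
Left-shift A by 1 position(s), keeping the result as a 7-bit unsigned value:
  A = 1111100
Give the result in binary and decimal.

Shift left by 1: drop the top 1 bit(s), append 1 zero(s) on the right.
  1111100  ->  discard [1], keep [111100], append 0
= 1111000

Answer: 1111000 (120)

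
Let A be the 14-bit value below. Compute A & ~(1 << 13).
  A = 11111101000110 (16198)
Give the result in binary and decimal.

Mask = ~(1 << 13) = 01111111111111
Bit 13 of A is 1, so AND-ing with the mask clears it to 0.
  11111101000110
& 01111111111111
----------------
  01111101000110

Answer: 01111101000110 (8006)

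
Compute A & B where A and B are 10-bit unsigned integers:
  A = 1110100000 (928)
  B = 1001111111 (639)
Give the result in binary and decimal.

Apply & to each column (1 only where both bits are 1):
  1110100000
& 1001111111
------------
  1000100000

Answer: 1000100000 (544)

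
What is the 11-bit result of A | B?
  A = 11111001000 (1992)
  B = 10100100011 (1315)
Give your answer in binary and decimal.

Apply | to each column (1 where either bit is 1):
  11111001000
| 10100100011
-------------
  11111101011

Answer: 11111101011 (2027)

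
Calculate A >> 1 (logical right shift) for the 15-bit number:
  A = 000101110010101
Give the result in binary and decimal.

Logical shift right by 1: drop the bottom 1 bit(s), prepend 1 zero(s) on the left.
  000101110010101  ->  keep [00010111001010], discard [1], prepend 0
= 000010111001010

Answer: 000010111001010 (1482)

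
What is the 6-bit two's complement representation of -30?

1. Binary of +30:  011110
2. Invert bits:     100001
3. Add 1:           100010

Answer: 100010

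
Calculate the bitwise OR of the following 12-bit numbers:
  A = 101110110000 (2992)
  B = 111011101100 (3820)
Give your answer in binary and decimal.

Apply | to each column (1 where either bit is 1):
  101110110000
| 111011101100
--------------
  111111111100

Answer: 111111111100 (4092)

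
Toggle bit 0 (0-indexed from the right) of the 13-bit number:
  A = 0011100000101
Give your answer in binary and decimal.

Mask = 1 << 0 = 0000000000001
Bit 0 of A is 1; XOR with the mask flips it to 0.
  0011100000101
^ 0000000000001
---------------
  0011100000100

Answer: 0011100000100 (1796)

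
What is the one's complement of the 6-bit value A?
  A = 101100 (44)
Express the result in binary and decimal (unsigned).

Flip each bit (0->1, 1->0):
  101100
  010011

Answer: 010011 (19)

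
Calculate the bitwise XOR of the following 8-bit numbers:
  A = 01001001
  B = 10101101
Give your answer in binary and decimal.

Apply ^ to each column (1 where bits differ):
  01001001
^ 10101101
----------
  11100100

Answer: 11100100 (228)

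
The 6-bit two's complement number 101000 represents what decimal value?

MSB is 1, so the value is negative. Find the magnitude:
1. Invert bits:  010111
2. Add 1:        011000  = 24
3. Apply sign:   -24

Answer: -24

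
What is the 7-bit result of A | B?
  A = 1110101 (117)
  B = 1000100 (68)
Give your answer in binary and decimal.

Apply | to each column (1 where either bit is 1):
  1110101
| 1000100
---------
  1110101

Answer: 1110101 (117)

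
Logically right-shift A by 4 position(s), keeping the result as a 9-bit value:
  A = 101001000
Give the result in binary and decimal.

Logical shift right by 4: drop the bottom 4 bit(s), prepend 4 zero(s) on the left.
  101001000  ->  keep [10100], discard [1000], prepend 0000
= 000010100

Answer: 000010100 (20)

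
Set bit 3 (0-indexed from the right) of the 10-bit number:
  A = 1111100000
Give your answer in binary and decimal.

Mask = 1 << 3 = 0000001000
Bit 3 of A is 0, so OR-ing with the mask flips it to 1.
  1111100000
| 0000001000
------------
  1111101000

Answer: 1111101000 (1000)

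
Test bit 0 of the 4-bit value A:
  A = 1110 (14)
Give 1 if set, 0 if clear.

Bit 0 is the 1st from the right.
  1110
     ^
That bit is 0.

Answer: 0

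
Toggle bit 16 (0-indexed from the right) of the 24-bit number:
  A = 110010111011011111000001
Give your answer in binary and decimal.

Mask = 1 << 16 = 000000010000000000000000
Bit 16 of A is 1; XOR with the mask flips it to 0.
  110010111011011111000001
^ 000000010000000000000000
--------------------------
  110010101011011111000001

Answer: 110010101011011111000001 (13285313)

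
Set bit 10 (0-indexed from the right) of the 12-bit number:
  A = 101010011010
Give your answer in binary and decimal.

Mask = 1 << 10 = 010000000000
Bit 10 of A is 0, so OR-ing with the mask flips it to 1.
  101010011010
| 010000000000
--------------
  111010011010

Answer: 111010011010 (3738)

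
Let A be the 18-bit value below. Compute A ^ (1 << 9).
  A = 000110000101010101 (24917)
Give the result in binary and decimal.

Mask = 1 << 9 = 000000001000000000
Bit 9 of A is 0; XOR with the mask flips it to 1.
  000110000101010101
^ 000000001000000000
--------------------
  000110001101010101

Answer: 000110001101010101 (25429)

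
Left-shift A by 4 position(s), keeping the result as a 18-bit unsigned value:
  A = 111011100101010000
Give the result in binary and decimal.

Shift left by 4: drop the top 4 bit(s), append 4 zero(s) on the right.
  111011100101010000  ->  discard [1110], keep [11100101010000], append 0000
= 111001010100000000

Answer: 111001010100000000 (234752)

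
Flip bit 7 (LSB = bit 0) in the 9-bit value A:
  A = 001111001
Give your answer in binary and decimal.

Mask = 1 << 7 = 010000000
Bit 7 of A is 0; XOR with the mask flips it to 1.
  001111001
^ 010000000
-----------
  011111001

Answer: 011111001 (249)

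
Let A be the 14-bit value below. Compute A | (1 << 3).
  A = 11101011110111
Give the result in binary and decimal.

Mask = 1 << 3 = 00000000001000
Bit 3 of A is 0, so OR-ing with the mask flips it to 1.
  11101011110111
| 00000000001000
----------------
  11101011111111

Answer: 11101011111111 (15103)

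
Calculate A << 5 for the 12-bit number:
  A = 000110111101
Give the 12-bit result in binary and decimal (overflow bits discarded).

Shift left by 5: drop the top 5 bit(s), append 5 zero(s) on the right.
  000110111101  ->  discard [00011], keep [0111101], append 00000
= 011110100000

Answer: 011110100000 (1952)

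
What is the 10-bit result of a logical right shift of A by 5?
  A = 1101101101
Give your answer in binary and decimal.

Logical shift right by 5: drop the bottom 5 bit(s), prepend 5 zero(s) on the left.
  1101101101  ->  keep [11011], discard [01101], prepend 00000
= 0000011011

Answer: 0000011011 (27)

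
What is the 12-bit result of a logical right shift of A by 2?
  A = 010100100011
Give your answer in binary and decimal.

Logical shift right by 2: drop the bottom 2 bit(s), prepend 2 zero(s) on the left.
  010100100011  ->  keep [0101001000], discard [11], prepend 00
= 000101001000

Answer: 000101001000 (328)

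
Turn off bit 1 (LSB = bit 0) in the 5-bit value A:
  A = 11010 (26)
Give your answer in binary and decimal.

Mask = ~(1 << 1) = 11101
Bit 1 of A is 1, so AND-ing with the mask clears it to 0.
  11010
& 11101
-------
  11000

Answer: 11000 (24)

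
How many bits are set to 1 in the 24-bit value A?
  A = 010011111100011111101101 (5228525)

010011111100011111101101
1-bits at positions (from bit 0 = LSB): 0, 2, 3, 5, 6, 7, 8, 9, 10, 14, 15, 16, 17, 18, 19, 22
Count = 16

Answer: 16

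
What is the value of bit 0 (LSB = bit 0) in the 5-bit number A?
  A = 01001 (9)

Bit 0 is the 1st from the right.
  01001
      ^
That bit is 1.

Answer: 1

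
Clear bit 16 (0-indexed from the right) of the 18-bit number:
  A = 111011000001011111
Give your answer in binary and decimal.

Mask = ~(1 << 16) = 101111111111111111
Bit 16 of A is 1, so AND-ing with the mask clears it to 0.
  111011000001011111
& 101111111111111111
--------------------
  101011000001011111

Answer: 101011000001011111 (176223)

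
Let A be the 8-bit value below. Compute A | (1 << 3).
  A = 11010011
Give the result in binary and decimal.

Mask = 1 << 3 = 00001000
Bit 3 of A is 0, so OR-ing with the mask flips it to 1.
  11010011
| 00001000
----------
  11011011

Answer: 11011011 (219)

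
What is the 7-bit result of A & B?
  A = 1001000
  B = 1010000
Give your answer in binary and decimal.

Apply & to each column (1 only where both bits are 1):
  1001000
& 1010000
---------
  1000000

Answer: 1000000 (64)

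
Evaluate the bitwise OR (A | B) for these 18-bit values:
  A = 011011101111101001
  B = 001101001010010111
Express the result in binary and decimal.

Apply | to each column (1 where either bit is 1):
  011011101111101001
| 001101001010010111
--------------------
  011111101111111111

Answer: 011111101111111111 (130047)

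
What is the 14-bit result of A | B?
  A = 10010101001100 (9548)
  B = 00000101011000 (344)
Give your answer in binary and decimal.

Apply | to each column (1 where either bit is 1):
  10010101001100
| 00000101011000
----------------
  10010101011100

Answer: 10010101011100 (9564)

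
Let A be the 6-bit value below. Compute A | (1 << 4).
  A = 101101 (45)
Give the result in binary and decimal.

Mask = 1 << 4 = 010000
Bit 4 of A is 0, so OR-ing with the mask flips it to 1.
  101101
| 010000
--------
  111101

Answer: 111101 (61)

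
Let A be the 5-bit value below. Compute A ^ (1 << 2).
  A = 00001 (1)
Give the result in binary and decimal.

Mask = 1 << 2 = 00100
Bit 2 of A is 0; XOR with the mask flips it to 1.
  00001
^ 00100
-------
  00101

Answer: 00101 (5)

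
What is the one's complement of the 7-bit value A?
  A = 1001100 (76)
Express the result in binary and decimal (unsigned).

Flip each bit (0->1, 1->0):
  1001100
  0110011

Answer: 0110011 (51)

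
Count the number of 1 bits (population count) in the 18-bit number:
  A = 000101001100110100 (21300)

000101001100110100
1-bits at positions (from bit 0 = LSB): 2, 4, 5, 8, 9, 12, 14
Count = 7

Answer: 7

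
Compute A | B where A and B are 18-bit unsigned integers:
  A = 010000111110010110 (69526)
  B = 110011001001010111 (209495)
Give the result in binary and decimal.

Apply | to each column (1 where either bit is 1):
  010000111110010110
| 110011001001010111
--------------------
  110011111111010111

Answer: 110011111111010111 (212951)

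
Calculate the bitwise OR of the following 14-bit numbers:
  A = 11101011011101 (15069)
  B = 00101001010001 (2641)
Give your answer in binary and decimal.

Apply | to each column (1 where either bit is 1):
  11101011011101
| 00101001010001
----------------
  11101011011101

Answer: 11101011011101 (15069)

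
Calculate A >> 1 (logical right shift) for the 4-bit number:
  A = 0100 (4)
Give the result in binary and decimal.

Logical shift right by 1: drop the bottom 1 bit(s), prepend 1 zero(s) on the left.
  0100  ->  keep [010], discard [0], prepend 0
= 0010

Answer: 0010 (2)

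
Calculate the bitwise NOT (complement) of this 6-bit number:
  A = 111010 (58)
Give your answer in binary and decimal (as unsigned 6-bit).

Flip each bit (0->1, 1->0):
  111010
  000101

Answer: 000101 (5)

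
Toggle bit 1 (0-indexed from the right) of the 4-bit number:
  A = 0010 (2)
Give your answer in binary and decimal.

Mask = 1 << 1 = 0010
Bit 1 of A is 1; XOR with the mask flips it to 0.
  0010
^ 0010
------
  0000

Answer: 0000 (0)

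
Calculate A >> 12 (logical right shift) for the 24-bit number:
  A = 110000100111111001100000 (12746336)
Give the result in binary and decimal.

Logical shift right by 12: drop the bottom 12 bit(s), prepend 12 zero(s) on the left.
  110000100111111001100000  ->  keep [110000100111], discard [111001100000], prepend 000000000000
= 000000000000110000100111

Answer: 000000000000110000100111 (3111)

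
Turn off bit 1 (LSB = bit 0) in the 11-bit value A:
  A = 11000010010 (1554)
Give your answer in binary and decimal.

Mask = ~(1 << 1) = 11111111101
Bit 1 of A is 1, so AND-ing with the mask clears it to 0.
  11000010010
& 11111111101
-------------
  11000010000

Answer: 11000010000 (1552)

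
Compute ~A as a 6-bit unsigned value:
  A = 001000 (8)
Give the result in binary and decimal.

Flip each bit (0->1, 1->0):
  001000
  110111

Answer: 110111 (55)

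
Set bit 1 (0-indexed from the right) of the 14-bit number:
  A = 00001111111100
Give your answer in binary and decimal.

Mask = 1 << 1 = 00000000000010
Bit 1 of A is 0, so OR-ing with the mask flips it to 1.
  00001111111100
| 00000000000010
----------------
  00001111111110

Answer: 00001111111110 (1022)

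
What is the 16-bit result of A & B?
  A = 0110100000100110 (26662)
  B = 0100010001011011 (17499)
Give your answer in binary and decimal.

Apply & to each column (1 only where both bits are 1):
  0110100000100110
& 0100010001011011
------------------
  0100000000000010

Answer: 0100000000000010 (16386)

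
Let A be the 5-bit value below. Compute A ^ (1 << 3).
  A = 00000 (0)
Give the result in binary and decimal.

Mask = 1 << 3 = 01000
Bit 3 of A is 0; XOR with the mask flips it to 1.
  00000
^ 01000
-------
  01000

Answer: 01000 (8)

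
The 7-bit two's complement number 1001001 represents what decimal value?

MSB is 1, so the value is negative. Find the magnitude:
1. Invert bits:  0110110
2. Add 1:        0110111  = 55
3. Apply sign:   -55

Answer: -55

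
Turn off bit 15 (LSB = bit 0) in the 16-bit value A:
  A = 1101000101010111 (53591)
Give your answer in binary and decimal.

Mask = ~(1 << 15) = 0111111111111111
Bit 15 of A is 1, so AND-ing with the mask clears it to 0.
  1101000101010111
& 0111111111111111
------------------
  0101000101010111

Answer: 0101000101010111 (20823)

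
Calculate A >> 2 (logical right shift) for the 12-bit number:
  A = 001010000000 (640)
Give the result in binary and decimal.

Logical shift right by 2: drop the bottom 2 bit(s), prepend 2 zero(s) on the left.
  001010000000  ->  keep [0010100000], discard [00], prepend 00
= 000010100000

Answer: 000010100000 (160)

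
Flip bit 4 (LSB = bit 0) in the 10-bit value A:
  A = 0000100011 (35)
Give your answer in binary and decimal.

Mask = 1 << 4 = 0000010000
Bit 4 of A is 0; XOR with the mask flips it to 1.
  0000100011
^ 0000010000
------------
  0000110011

Answer: 0000110011 (51)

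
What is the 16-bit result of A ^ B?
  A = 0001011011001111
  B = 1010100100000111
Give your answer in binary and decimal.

Apply ^ to each column (1 where bits differ):
  0001011011001111
^ 1010100100000111
------------------
  1011111111001000

Answer: 1011111111001000 (49096)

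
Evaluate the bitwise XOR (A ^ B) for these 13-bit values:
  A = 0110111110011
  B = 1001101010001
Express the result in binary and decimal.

Apply ^ to each column (1 where bits differ):
  0110111110011
^ 1001101010001
---------------
  1111010100010

Answer: 1111010100010 (7842)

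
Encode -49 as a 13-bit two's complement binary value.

1. Binary of +49:  0000000110001
2. Invert bits:     1111111001110
3. Add 1:           1111111001111

Answer: 1111111001111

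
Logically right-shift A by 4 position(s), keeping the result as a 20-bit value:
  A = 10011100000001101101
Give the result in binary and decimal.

Logical shift right by 4: drop the bottom 4 bit(s), prepend 4 zero(s) on the left.
  10011100000001101101  ->  keep [1001110000000110], discard [1101], prepend 0000
= 00001001110000000110

Answer: 00001001110000000110 (39942)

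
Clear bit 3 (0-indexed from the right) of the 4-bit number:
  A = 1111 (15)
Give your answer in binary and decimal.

Mask = ~(1 << 3) = 0111
Bit 3 of A is 1, so AND-ing with the mask clears it to 0.
  1111
& 0111
------
  0111

Answer: 0111 (7)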